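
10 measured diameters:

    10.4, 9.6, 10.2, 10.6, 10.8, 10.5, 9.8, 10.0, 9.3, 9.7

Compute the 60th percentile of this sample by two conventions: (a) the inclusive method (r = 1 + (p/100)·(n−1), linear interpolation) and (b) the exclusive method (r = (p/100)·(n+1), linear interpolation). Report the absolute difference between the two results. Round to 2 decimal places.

Sorted: 9.3, 9.6, 9.7, 9.8, 10.0, 10.2, 10.4, 10.5, 10.6, 10.8.
n = 10.
(a) r = 6.4; between ranks 6 (10.2) and 7 (10.4): 10.28.
(b) r = 6.6; between ranks 6 (10.2) and 7 (10.4): 10.32.
|10.28 − 10.32| = 0.04.

0.04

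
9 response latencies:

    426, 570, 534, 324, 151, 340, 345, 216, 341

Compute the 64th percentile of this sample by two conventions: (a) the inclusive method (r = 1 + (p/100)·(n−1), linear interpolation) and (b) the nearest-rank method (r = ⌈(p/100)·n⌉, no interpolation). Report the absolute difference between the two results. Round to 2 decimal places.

Sorted: 151, 216, 324, 340, 341, 345, 426, 534, 570.
n = 9.
(a) r = 6.12; between ranks 6 (345) and 7 (426): 354.72.
(b) the nearest-rank method: rank 6 → 345.
|354.72 − 345| = 9.72.

9.72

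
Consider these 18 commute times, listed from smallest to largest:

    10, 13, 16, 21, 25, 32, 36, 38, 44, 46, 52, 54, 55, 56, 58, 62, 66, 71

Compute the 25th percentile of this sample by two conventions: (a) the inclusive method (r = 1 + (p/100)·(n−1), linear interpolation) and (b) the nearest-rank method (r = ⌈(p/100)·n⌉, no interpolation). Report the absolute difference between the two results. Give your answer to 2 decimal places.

n = 18.
(a) r = 5.25; between ranks 5 (25) and 6 (32): 26.75.
(b) the nearest-rank method: rank 5 → 25.
|26.75 − 25| = 1.75.

1.75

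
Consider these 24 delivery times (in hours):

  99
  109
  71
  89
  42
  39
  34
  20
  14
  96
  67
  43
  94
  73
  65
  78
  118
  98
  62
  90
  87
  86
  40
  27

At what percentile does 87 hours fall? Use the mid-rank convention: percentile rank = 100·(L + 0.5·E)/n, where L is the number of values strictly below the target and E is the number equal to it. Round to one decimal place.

Sorted: 14, 20, 27, 34, 39, 40, 42, 43, 62, 65, 67, 71, 73, 78, 86, 87, 89, 90, 94, 96, 98, 99, 109, 118.
Count below 87: L = 15; count equal: E = 1; n = 24.
Percentile rank = 100·(15 + 0.5·1)/24 = 100·15.5/24 = 64.58.

64.6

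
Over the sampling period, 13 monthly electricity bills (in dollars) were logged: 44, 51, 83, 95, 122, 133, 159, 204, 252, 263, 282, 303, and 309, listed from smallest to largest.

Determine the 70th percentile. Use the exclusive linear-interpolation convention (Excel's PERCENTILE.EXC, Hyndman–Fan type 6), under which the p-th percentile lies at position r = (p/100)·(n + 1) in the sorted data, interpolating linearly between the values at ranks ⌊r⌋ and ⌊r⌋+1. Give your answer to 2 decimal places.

n = 13.
r = (70/100)·(13 + 1) = 9.8.
Rank 9 is 252 and rank 10 is 263.
Interpolate: 252 + 0.8·(263 − 252) = 252 + 0.8·11 = 260.8.

260.80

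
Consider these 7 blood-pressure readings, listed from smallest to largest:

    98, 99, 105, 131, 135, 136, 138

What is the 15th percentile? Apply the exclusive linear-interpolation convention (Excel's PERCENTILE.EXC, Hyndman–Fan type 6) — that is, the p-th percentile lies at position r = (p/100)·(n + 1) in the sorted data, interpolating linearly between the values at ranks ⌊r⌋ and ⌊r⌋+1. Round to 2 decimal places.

98.20

n = 7.
r = (15/100)·(7 + 1) = 1.2.
Rank 1 is 98 and rank 2 is 99.
Interpolate: 98 + 0.2·(99 − 98) = 98 + 0.2·1 = 98.2.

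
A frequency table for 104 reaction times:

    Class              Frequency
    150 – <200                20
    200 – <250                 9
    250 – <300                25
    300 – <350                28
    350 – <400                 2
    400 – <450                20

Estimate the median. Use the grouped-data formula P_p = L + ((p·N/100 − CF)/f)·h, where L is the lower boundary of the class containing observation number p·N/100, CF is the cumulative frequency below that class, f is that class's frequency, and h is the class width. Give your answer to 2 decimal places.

296.00

N = 104; target position k = 50/100 · 104 = 52.
Cumulative frequencies: 20, 29, 54, 82, 84, 104.
Observation 52 falls in the class 250 – <300.
L = 250, CF = 29, f = 25, h = 50.
P50 = 250 + ((52 − 29)/25)·50 = 250 + 46 = 296.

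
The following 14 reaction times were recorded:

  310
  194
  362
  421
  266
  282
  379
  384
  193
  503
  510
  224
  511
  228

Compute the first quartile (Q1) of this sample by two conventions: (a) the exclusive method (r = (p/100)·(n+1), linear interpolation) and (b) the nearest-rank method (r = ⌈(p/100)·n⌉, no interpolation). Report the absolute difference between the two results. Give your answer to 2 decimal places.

Sorted: 193, 194, 224, 228, 266, 282, 310, 362, 379, 384, 421, 503, 510, 511.
n = 14.
(a) r = 3.75; between ranks 3 (224) and 4 (228): 227.
(b) the nearest-rank method: rank 4 → 228.
|227 − 228| = 1.

1.00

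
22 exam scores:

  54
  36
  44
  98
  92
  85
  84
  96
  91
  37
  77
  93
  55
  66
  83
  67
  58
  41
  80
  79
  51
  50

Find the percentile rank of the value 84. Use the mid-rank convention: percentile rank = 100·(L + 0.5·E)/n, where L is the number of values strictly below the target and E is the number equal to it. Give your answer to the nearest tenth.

Sorted: 36, 37, 41, 44, 50, 51, 54, 55, 58, 66, 67, 77, 79, 80, 83, 84, 85, 91, 92, 93, 96, 98.
Count below 84: L = 15; count equal: E = 1; n = 22.
Percentile rank = 100·(15 + 0.5·1)/22 = 100·15.5/22 = 70.45.

70.5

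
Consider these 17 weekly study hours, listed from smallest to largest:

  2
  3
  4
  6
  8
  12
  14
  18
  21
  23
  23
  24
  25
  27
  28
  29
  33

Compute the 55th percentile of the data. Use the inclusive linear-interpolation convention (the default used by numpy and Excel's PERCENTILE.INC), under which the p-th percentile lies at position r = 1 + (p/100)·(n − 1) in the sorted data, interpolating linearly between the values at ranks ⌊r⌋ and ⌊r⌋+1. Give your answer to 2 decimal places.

n = 17.
r = 1 + (55/100)·(17 − 1) = 1 + 8.8 = 9.8.
Rank 9 is 21 and rank 10 is 23.
Interpolate: 21 + 0.8·(23 − 21) = 21 + 0.8·2 = 22.6.

22.60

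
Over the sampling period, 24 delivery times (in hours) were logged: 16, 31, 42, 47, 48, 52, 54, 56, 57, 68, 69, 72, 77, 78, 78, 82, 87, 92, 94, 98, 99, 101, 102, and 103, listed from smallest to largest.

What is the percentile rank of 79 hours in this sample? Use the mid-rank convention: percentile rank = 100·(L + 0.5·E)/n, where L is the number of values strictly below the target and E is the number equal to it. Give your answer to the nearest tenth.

62.5

Count below 79: L = 15; count equal: E = 0; n = 24.
Percentile rank = 100·(15 + 0.5·0)/24 = 100·15/24 = 62.5.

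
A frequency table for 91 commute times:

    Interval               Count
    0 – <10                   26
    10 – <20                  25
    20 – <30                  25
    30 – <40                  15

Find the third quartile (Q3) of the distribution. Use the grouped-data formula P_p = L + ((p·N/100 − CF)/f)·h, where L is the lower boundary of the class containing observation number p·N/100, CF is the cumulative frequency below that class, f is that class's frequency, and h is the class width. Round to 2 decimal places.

N = 91; target position k = 75/100 · 91 = 68.25.
Cumulative frequencies: 26, 51, 76, 91.
Observation 68.25 falls in the class 20 – <30.
L = 20, CF = 51, f = 25, h = 10.
P75 = 20 + ((68.25 − 51)/25)·10 = 20 + 6.9 = 26.9.

26.90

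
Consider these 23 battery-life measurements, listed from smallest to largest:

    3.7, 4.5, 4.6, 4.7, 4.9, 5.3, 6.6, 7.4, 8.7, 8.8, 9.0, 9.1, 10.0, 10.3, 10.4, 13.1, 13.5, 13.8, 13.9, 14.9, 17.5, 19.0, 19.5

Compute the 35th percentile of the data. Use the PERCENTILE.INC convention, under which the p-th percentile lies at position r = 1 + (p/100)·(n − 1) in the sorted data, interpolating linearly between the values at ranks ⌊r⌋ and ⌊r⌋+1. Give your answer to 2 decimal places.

8.31

n = 23.
r = 1 + (35/100)·(23 − 1) = 1 + 7.7 = 8.7.
Rank 8 is 7.4 and rank 9 is 8.7.
Interpolate: 7.4 + 0.7·(8.7 − 7.4) = 7.4 + 0.7·1.3 = 8.31.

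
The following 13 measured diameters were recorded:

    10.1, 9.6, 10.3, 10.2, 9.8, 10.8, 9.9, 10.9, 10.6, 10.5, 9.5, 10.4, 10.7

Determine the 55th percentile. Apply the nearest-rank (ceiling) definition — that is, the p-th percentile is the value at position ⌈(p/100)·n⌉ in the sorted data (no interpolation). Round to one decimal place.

Sorted: 9.5, 9.6, 9.8, 9.9, 10.1, 10.2, 10.3, 10.4, 10.5, 10.6, 10.7, 10.8, 10.9.
n = 13.
Position = ⌈55/100 · 13⌉ = ⌈7.15⌉ = 8.
The value at rank 8 is 10.4.

10.4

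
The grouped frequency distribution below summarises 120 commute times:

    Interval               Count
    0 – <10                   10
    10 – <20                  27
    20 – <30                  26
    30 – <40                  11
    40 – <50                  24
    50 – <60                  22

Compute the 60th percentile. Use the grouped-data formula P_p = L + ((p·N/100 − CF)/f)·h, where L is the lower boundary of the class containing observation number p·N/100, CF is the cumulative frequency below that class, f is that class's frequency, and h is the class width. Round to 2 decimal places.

38.18

N = 120; target position k = 60/100 · 120 = 72.
Cumulative frequencies: 10, 37, 63, 74, 98, 120.
Observation 72 falls in the class 30 – <40.
L = 30, CF = 63, f = 11, h = 10.
P60 = 30 + ((72 − 63)/11)·10 = 30 + 8.18182 = 38.1818.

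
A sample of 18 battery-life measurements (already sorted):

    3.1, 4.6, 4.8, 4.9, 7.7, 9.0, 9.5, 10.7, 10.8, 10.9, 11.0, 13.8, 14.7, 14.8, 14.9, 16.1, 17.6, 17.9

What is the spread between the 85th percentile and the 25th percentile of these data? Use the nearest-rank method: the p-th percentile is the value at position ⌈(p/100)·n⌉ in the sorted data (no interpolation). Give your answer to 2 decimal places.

n = 18.
P25: rank ⌈25/100·18⌉ = 5 → 7.7.
P85: rank ⌈85/100·18⌉ = 16 → 16.1.
Difference: 16.1 − 7.7 = 8.4.

8.40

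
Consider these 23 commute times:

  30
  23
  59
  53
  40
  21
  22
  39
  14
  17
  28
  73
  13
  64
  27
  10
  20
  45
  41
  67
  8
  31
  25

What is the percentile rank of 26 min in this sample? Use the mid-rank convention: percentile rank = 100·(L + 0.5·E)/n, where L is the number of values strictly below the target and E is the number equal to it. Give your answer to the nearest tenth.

43.5

Sorted: 8, 10, 13, 14, 17, 20, 21, 22, 23, 25, 27, 28, 30, 31, 39, 40, 41, 45, 53, 59, 64, 67, 73.
Count below 26: L = 10; count equal: E = 0; n = 23.
Percentile rank = 100·(10 + 0.5·0)/23 = 100·10/23 = 43.48.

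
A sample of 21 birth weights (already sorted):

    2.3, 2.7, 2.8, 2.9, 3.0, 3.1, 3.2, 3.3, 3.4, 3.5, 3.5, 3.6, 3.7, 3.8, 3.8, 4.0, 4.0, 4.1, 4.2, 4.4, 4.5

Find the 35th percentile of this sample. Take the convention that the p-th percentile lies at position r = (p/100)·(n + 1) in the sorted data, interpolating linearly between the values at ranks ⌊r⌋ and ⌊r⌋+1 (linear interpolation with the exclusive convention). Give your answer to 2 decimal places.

n = 21.
r = (35/100)·(21 + 1) = 7.7.
Rank 7 is 3.2 and rank 8 is 3.3.
Interpolate: 3.2 + 0.7·(3.3 − 3.2) = 3.2 + 0.7·0.1 = 3.27.

3.27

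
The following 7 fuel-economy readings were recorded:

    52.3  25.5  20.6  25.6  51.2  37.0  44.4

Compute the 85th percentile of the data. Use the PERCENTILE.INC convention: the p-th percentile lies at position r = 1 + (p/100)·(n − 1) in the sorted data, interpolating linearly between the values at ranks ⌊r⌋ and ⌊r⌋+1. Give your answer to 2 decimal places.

Sorted: 20.6, 25.5, 25.6, 37.0, 44.4, 51.2, 52.3.
n = 7.
r = 1 + (85/100)·(7 − 1) = 1 + 5.1 = 6.1.
Rank 6 is 51.2 and rank 7 is 52.3.
Interpolate: 51.2 + 0.1·(52.3 − 51.2) = 51.2 + 0.1·1.1 = 51.31.

51.31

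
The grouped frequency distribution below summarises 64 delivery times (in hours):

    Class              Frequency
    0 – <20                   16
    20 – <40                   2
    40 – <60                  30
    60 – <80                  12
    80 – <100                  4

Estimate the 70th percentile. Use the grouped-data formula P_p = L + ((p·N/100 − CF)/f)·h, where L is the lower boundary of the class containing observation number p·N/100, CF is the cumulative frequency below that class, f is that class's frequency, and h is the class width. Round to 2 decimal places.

N = 64; target position k = 70/100 · 64 = 44.8.
Cumulative frequencies: 16, 18, 48, 60, 64.
Observation 44.8 falls in the class 40 – <60.
L = 40, CF = 18, f = 30, h = 20.
P70 = 40 + ((44.8 − 18)/30)·20 = 40 + 17.8667 = 57.8667.

57.87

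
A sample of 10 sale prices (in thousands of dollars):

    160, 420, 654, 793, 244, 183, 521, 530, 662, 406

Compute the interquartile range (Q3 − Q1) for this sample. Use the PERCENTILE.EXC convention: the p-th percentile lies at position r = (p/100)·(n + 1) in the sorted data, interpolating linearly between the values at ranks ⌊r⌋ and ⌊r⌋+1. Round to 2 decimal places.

Sorted: 160, 183, 244, 406, 420, 521, 530, 654, 662, 793.
n = 10.
P25: r = 2.75; ranks 2–3 are 183, 244; interpolating gives 228.75.
P75: r = 8.25; ranks 8–9 are 654, 662; interpolating gives 656.
Difference: 656 − 228.75 = 427.25.

427.25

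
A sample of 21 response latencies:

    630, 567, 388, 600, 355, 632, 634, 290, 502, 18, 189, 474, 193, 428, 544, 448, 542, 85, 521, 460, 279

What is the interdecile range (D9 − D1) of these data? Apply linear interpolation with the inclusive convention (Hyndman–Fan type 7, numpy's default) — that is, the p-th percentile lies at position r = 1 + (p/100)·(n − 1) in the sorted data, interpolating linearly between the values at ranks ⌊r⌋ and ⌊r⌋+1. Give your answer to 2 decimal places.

Sorted: 18, 85, 189, 193, 279, 290, 355, 388, 428, 448, 460, 474, 502, 521, 542, 544, 567, 600, 630, 632, 634.
n = 21.
P10: r = 3 (integer) → 189.
P90: r = 19 (integer) → 630.
Difference: 630 − 189 = 441.

441.00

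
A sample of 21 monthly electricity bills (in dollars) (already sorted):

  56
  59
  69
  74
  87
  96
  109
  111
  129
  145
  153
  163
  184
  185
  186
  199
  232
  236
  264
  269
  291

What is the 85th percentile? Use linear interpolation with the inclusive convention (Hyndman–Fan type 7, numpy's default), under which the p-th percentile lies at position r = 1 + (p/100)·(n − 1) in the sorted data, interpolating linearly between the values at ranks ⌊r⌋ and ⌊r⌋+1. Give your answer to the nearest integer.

n = 21.
r = 1 + (85/100)·(21 − 1) = 1 + 17 = 18.
r is an integer, so P85 is the value at rank 18: 236.

236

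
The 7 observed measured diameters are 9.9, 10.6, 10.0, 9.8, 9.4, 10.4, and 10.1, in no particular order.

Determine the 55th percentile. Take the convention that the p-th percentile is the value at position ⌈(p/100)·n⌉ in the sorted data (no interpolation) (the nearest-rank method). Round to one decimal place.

Sorted: 9.4, 9.8, 9.9, 10.0, 10.1, 10.4, 10.6.
n = 7.
Position = ⌈55/100 · 7⌉ = ⌈3.85⌉ = 4.
The value at rank 4 is 10.0.

10.0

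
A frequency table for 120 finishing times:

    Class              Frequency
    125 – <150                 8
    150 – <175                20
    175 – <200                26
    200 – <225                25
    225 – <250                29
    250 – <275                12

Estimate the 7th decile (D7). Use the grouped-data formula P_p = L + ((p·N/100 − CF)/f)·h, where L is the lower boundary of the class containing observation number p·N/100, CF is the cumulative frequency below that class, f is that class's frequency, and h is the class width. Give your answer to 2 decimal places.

229.31

N = 120; target position k = 70/100 · 120 = 84.
Cumulative frequencies: 8, 28, 54, 79, 108, 120.
Observation 84 falls in the class 225 – <250.
L = 225, CF = 79, f = 29, h = 25.
P70 = 225 + ((84 − 79)/29)·25 = 225 + 4.31034 = 229.31.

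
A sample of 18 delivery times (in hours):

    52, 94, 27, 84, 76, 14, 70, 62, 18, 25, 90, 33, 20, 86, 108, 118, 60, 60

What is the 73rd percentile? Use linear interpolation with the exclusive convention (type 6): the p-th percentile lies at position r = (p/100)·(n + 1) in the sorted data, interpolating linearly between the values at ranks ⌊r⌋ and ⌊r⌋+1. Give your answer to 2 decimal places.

85.74

Sorted: 14, 18, 20, 25, 27, 33, 52, 60, 60, 62, 70, 76, 84, 86, 90, 94, 108, 118.
n = 18.
r = (73/100)·(18 + 1) = 13.87.
Rank 13 is 84 and rank 14 is 86.
Interpolate: 84 + 0.87·(86 − 84) = 84 + 0.87·2 = 85.74.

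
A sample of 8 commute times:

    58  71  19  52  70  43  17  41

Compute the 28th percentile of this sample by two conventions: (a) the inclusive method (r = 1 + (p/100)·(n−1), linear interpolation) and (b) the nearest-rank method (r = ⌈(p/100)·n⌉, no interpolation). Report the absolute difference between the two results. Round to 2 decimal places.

Sorted: 17, 19, 41, 43, 52, 58, 70, 71.
n = 8.
(a) r = 2.96; between ranks 2 (19) and 3 (41): 40.12.
(b) the nearest-rank method: rank 3 → 41.
|40.12 − 41| = 0.88.

0.88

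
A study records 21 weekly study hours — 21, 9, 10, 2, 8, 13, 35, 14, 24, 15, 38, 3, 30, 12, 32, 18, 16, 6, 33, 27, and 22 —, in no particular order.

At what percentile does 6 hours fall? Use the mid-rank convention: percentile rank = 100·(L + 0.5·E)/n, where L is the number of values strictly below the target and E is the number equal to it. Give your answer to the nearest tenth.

Sorted: 2, 3, 6, 8, 9, 10, 12, 13, 14, 15, 16, 18, 21, 22, 24, 27, 30, 32, 33, 35, 38.
Count below 6: L = 2; count equal: E = 1; n = 21.
Percentile rank = 100·(2 + 0.5·1)/21 = 100·2.5/21 = 11.9.

11.9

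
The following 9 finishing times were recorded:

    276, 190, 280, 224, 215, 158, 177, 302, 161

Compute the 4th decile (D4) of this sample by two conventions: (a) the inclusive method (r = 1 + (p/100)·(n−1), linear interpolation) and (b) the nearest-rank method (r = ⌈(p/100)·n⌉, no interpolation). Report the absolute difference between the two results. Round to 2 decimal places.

Sorted: 158, 161, 177, 190, 215, 224, 276, 280, 302.
n = 9.
(a) r = 4.2; between ranks 4 (190) and 5 (215): 195.
(b) the nearest-rank method: rank 4 → 190.
|195 − 190| = 5.

5.00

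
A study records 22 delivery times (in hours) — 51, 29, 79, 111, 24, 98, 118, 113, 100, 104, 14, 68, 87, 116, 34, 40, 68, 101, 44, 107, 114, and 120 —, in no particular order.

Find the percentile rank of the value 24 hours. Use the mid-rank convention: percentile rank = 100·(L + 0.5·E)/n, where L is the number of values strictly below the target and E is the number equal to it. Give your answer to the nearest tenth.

6.8

Sorted: 14, 24, 29, 34, 40, 44, 51, 68, 68, 79, 87, 98, 100, 101, 104, 107, 111, 113, 114, 116, 118, 120.
Count below 24: L = 1; count equal: E = 1; n = 22.
Percentile rank = 100·(1 + 0.5·1)/22 = 100·1.5/22 = 6.818.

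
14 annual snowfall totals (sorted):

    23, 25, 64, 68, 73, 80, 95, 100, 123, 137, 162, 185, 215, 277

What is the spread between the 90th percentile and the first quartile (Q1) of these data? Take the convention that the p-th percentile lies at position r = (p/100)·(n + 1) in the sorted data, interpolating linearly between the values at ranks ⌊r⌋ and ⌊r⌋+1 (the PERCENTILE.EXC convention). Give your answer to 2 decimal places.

179.00

n = 14.
P25: r = 3.75; ranks 3–4 are 64, 68; interpolating gives 67.
P90: r = 13.5; ranks 13–14 are 215, 277; interpolating gives 246.
Difference: 246 − 67 = 179.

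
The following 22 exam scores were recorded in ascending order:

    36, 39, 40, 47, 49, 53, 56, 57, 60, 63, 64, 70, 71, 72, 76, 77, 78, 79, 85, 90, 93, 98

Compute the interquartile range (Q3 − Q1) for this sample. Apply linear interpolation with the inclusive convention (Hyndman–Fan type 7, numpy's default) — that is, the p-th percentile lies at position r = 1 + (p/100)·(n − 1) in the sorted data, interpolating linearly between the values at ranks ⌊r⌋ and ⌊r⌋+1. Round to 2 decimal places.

n = 22.
P25: r = 6.25; ranks 6–7 are 53, 56; interpolating gives 53.75.
P75: r = 16.75; ranks 16–17 are 77, 78; interpolating gives 77.75.
Difference: 77.75 − 53.75 = 24.

24.00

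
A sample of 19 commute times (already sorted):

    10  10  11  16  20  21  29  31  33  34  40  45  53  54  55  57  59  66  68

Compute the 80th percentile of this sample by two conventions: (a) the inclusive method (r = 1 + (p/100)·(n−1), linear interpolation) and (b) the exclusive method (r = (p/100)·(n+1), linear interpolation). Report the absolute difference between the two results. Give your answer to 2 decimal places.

1.20

n = 19.
(a) r = 15.4; between ranks 15 (55) and 16 (57): 55.8.
(b) r = 16 → value at rank 16 = 57.
|55.8 − 57| = 1.2.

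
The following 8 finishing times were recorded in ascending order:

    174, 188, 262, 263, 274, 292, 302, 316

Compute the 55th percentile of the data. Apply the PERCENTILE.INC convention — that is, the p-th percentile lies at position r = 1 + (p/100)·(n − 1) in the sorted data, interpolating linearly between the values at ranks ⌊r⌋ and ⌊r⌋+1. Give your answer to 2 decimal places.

272.35

n = 8.
r = 1 + (55/100)·(8 − 1) = 1 + 3.85 = 4.85.
Rank 4 is 263 and rank 5 is 274.
Interpolate: 263 + 0.85·(274 − 263) = 263 + 0.85·11 = 272.35.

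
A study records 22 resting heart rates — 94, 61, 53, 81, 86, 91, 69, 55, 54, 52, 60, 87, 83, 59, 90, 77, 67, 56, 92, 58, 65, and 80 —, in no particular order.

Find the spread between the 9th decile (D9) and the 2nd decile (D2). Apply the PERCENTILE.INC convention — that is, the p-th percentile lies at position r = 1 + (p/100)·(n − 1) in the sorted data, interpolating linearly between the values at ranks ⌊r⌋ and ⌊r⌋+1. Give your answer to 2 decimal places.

34.50

Sorted: 52, 53, 54, 55, 56, 58, 59, 60, 61, 65, 67, 69, 77, 80, 81, 83, 86, 87, 90, 91, 92, 94.
n = 22.
P20: r = 5.2; ranks 5–6 are 56, 58; interpolating gives 56.4.
P90: r = 19.9; ranks 19–20 are 90, 91; interpolating gives 90.9.
Difference: 90.9 − 56.4 = 34.5.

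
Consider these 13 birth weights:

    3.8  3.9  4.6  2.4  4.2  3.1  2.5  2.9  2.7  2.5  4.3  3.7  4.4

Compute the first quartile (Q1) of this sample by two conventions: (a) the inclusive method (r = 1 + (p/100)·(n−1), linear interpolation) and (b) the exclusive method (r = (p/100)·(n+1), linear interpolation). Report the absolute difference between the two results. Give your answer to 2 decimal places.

Sorted: 2.4, 2.5, 2.5, 2.7, 2.9, 3.1, 3.7, 3.8, 3.9, 4.2, 4.3, 4.4, 4.6.
n = 13.
(a) r = 4 → value at rank 4 = 2.7.
(b) r = 3.5; between ranks 3 (2.5) and 4 (2.7): 2.6.
|2.7 − 2.6| = 0.1.

0.10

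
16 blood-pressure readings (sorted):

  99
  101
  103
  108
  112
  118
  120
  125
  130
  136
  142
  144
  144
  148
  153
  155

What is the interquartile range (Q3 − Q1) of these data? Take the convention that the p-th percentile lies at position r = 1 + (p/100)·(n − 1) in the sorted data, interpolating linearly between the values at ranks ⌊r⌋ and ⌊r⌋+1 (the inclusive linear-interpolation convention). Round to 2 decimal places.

33.00

n = 16.
P25: r = 4.75; ranks 4–5 are 108, 112; interpolating gives 111.
P75: r = 12.25; ranks 12–13 are 144, 144; interpolating gives 144.
Difference: 144 − 111 = 33.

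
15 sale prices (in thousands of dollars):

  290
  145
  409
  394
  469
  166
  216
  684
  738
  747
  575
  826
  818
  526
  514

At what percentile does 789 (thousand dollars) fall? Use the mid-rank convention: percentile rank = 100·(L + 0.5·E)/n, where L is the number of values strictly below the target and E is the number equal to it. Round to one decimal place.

86.7

Sorted: 145, 166, 216, 290, 394, 409, 469, 514, 526, 575, 684, 738, 747, 818, 826.
Count below 789: L = 13; count equal: E = 0; n = 15.
Percentile rank = 100·(13 + 0.5·0)/15 = 100·13/15 = 86.67.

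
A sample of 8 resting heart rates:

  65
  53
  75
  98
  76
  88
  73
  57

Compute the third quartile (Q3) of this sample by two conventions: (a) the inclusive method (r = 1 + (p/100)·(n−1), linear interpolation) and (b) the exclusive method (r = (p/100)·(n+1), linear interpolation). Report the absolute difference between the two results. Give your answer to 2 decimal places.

Sorted: 53, 57, 65, 73, 75, 76, 88, 98.
n = 8.
(a) r = 6.25; between ranks 6 (76) and 7 (88): 79.
(b) r = 6.75; between ranks 6 (76) and 7 (88): 85.
|79 − 85| = 6.

6.00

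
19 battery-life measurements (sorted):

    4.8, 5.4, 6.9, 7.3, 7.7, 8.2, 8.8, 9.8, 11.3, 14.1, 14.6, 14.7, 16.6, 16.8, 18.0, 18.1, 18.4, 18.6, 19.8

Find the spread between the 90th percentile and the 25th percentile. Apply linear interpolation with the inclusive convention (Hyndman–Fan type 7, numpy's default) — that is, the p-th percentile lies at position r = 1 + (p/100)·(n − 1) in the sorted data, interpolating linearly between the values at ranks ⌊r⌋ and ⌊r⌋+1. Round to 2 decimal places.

n = 19.
P25: r = 5.5; ranks 5–6 are 7.7, 8.2; interpolating gives 7.95.
P90: r = 17.2; ranks 17–18 are 18.4, 18.6; interpolating gives 18.44.
Difference: 18.44 − 7.95 = 10.49.

10.49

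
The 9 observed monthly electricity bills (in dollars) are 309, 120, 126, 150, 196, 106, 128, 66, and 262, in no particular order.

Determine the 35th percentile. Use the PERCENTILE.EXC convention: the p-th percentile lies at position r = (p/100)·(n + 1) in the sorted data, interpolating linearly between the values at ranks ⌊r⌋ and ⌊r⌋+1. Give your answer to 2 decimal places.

Sorted: 66, 106, 120, 126, 128, 150, 196, 262, 309.
n = 9.
r = (35/100)·(9 + 1) = 3.5.
Rank 3 is 120 and rank 4 is 126.
Interpolate: 120 + 0.5·(126 − 120) = 120 + 0.5·6 = 123.

123.00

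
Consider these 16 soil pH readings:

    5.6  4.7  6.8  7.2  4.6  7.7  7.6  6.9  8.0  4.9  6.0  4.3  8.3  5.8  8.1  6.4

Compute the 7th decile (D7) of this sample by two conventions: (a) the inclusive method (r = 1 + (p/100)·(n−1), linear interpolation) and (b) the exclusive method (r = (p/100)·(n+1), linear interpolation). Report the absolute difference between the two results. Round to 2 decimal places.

Sorted: 4.3, 4.6, 4.7, 4.9, 5.6, 5.8, 6.0, 6.4, 6.8, 6.9, 7.2, 7.6, 7.7, 8.0, 8.1, 8.3.
n = 16.
(a) r = 11.5; between ranks 11 (7.2) and 12 (7.6): 7.4.
(b) r = 11.9; between ranks 11 (7.2) and 12 (7.6): 7.56.
|7.4 − 7.56| = 0.16.

0.16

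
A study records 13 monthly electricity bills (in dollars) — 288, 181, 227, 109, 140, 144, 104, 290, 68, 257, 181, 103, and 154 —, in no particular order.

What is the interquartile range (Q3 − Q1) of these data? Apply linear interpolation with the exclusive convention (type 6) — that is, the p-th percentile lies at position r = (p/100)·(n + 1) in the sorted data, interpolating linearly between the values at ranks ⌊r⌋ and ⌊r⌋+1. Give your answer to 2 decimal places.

135.50

Sorted: 68, 103, 104, 109, 140, 144, 154, 181, 181, 227, 257, 288, 290.
n = 13.
P25: r = 3.5; ranks 3–4 are 104, 109; interpolating gives 106.5.
P75: r = 10.5; ranks 10–11 are 227, 257; interpolating gives 242.
Difference: 242 − 106.5 = 135.5.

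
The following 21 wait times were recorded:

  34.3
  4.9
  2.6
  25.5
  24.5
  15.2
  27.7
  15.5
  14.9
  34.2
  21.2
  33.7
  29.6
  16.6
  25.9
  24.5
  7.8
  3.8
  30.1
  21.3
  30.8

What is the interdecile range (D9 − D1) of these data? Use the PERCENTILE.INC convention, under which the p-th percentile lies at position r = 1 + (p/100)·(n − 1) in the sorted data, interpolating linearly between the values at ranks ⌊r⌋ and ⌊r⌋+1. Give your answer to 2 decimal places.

28.80

Sorted: 2.6, 3.8, 4.9, 7.8, 14.9, 15.2, 15.5, 16.6, 21.2, 21.3, 24.5, 24.5, 25.5, 25.9, 27.7, 29.6, 30.1, 30.8, 33.7, 34.2, 34.3.
n = 21.
P10: r = 3 (integer) → 4.9.
P90: r = 19 (integer) → 33.7.
Difference: 33.7 − 4.9 = 28.8.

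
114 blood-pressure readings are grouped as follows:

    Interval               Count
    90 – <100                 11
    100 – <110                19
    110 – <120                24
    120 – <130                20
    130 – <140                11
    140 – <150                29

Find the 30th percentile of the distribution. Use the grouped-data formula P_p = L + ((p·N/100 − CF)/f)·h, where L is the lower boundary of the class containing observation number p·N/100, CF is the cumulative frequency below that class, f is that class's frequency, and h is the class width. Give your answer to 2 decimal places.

N = 114; target position k = 30/100 · 114 = 34.2.
Cumulative frequencies: 11, 30, 54, 74, 85, 114.
Observation 34.2 falls in the class 110 – <120.
L = 110, CF = 30, f = 24, h = 10.
P30 = 110 + ((34.2 − 30)/24)·10 = 110 + 1.75 = 111.75.

111.75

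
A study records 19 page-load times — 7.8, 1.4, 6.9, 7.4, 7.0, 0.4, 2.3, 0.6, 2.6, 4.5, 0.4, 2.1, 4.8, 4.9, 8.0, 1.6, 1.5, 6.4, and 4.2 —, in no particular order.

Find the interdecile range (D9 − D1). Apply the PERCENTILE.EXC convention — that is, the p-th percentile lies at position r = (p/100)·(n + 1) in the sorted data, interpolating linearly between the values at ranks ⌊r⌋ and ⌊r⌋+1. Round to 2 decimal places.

7.40

Sorted: 0.4, 0.4, 0.6, 1.4, 1.5, 1.6, 2.1, 2.3, 2.6, 4.2, 4.5, 4.8, 4.9, 6.4, 6.9, 7.0, 7.4, 7.8, 8.0.
n = 19.
P10: r = 2 (integer) → 0.4.
P90: r = 18 (integer) → 7.8.
Difference: 7.8 − 0.4 = 7.4.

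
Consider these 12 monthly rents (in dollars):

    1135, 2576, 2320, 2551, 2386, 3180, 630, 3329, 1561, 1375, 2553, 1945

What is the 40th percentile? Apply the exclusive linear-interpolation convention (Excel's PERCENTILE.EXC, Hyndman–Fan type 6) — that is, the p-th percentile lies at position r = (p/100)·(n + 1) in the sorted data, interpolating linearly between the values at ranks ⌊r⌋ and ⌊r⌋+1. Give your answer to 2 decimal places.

2020.00

Sorted: 630, 1135, 1375, 1561, 1945, 2320, 2386, 2551, 2553, 2576, 3180, 3329.
n = 12.
r = (40/100)·(12 + 1) = 5.2.
Rank 5 is 1945 and rank 6 is 2320.
Interpolate: 1945 + 0.2·(2320 − 1945) = 1945 + 0.2·375 = 2020.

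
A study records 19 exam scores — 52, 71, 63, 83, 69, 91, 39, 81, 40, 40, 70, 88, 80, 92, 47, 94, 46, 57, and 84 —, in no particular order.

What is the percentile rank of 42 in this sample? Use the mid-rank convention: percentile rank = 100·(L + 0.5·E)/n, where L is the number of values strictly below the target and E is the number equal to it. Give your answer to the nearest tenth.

Sorted: 39, 40, 40, 46, 47, 52, 57, 63, 69, 70, 71, 80, 81, 83, 84, 88, 91, 92, 94.
Count below 42: L = 3; count equal: E = 0; n = 19.
Percentile rank = 100·(3 + 0.5·0)/19 = 100·3/19 = 15.79.

15.8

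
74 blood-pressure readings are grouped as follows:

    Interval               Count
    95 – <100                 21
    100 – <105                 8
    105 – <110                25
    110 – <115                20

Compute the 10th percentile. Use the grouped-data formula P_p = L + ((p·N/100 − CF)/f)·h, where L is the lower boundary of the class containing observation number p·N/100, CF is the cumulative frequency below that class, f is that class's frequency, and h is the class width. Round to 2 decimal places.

96.76

N = 74; target position k = 10/100 · 74 = 7.4.
Cumulative frequencies: 21, 29, 54, 74.
Observation 7.4 falls in the class 95 – <100.
L = 95, CF = 0, f = 21, h = 5.
P10 = 95 + ((7.4 − 0)/21)·5 = 95 + 1.7619 = 96.7619.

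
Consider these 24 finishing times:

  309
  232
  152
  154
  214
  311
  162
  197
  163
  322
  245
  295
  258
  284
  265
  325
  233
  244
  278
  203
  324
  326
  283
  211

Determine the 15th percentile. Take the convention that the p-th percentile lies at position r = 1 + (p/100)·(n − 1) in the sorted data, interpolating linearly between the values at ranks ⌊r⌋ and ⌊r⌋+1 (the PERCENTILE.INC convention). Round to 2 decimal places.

178.30

Sorted: 152, 154, 162, 163, 197, 203, 211, 214, 232, 233, 244, 245, 258, 265, 278, 283, 284, 295, 309, 311, 322, 324, 325, 326.
n = 24.
r = 1 + (15/100)·(24 − 1) = 1 + 3.45 = 4.45.
Rank 4 is 163 and rank 5 is 197.
Interpolate: 163 + 0.45·(197 − 163) = 163 + 0.45·34 = 178.3.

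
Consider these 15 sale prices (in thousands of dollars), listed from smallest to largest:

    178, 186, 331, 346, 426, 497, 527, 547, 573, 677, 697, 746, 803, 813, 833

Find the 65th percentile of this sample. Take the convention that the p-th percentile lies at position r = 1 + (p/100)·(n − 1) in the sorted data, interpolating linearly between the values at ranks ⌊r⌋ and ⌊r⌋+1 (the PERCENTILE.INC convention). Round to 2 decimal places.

679.00

n = 15.
r = 1 + (65/100)·(15 − 1) = 1 + 9.1 = 10.1.
Rank 10 is 677 and rank 11 is 697.
Interpolate: 677 + 0.1·(697 − 677) = 677 + 0.1·20 = 679.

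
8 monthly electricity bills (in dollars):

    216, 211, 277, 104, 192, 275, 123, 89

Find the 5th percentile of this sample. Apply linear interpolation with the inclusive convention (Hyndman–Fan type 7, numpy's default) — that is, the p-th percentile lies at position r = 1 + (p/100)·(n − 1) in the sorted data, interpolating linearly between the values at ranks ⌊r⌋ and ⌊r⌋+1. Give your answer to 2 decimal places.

94.25

Sorted: 89, 104, 123, 192, 211, 216, 275, 277.
n = 8.
r = 1 + (5/100)·(8 − 1) = 1 + 0.35 = 1.35.
Rank 1 is 89 and rank 2 is 104.
Interpolate: 89 + 0.35·(104 − 89) = 89 + 0.35·15 = 94.25.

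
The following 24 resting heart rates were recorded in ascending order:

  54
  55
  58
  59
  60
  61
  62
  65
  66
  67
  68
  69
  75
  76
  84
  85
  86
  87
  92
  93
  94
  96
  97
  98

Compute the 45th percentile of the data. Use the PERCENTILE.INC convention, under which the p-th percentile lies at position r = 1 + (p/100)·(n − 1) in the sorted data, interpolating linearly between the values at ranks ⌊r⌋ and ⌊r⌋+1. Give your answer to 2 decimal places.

68.35

n = 24.
r = 1 + (45/100)·(24 − 1) = 1 + 10.35 = 11.35.
Rank 11 is 68 and rank 12 is 69.
Interpolate: 68 + 0.35·(69 − 68) = 68 + 0.35·1 = 68.35.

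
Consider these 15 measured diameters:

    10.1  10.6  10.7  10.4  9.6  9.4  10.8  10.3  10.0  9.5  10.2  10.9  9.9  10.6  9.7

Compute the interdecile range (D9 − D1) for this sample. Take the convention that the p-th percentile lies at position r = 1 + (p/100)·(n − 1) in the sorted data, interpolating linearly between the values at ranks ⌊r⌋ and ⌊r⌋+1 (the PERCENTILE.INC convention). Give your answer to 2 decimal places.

Sorted: 9.4, 9.5, 9.6, 9.7, 9.9, 10.0, 10.1, 10.2, 10.3, 10.4, 10.6, 10.6, 10.7, 10.8, 10.9.
n = 15.
P10: r = 2.4; ranks 2–3 are 9.5, 9.6; interpolating gives 9.54.
P90: r = 13.6; ranks 13–14 are 10.7, 10.8; interpolating gives 10.76.
Difference: 10.76 − 9.54 = 1.22.

1.22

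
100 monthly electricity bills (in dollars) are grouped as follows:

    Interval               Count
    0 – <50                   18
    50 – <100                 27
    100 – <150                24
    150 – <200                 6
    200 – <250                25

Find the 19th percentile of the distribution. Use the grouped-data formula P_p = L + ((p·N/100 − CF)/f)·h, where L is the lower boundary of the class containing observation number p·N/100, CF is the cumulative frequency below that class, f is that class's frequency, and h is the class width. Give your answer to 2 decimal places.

51.85

N = 100; target position k = 19/100 · 100 = 19.
Cumulative frequencies: 18, 45, 69, 75, 100.
Observation 19 falls in the class 50 – <100.
L = 50, CF = 18, f = 27, h = 50.
P19 = 50 + ((19 − 18)/27)·50 = 50 + 1.85185 = 51.8519.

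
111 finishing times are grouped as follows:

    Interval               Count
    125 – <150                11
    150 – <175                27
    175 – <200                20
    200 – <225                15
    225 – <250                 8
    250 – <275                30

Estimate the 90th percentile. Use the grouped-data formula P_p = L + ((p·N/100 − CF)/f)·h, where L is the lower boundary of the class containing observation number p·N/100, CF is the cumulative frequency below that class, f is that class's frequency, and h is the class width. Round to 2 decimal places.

N = 111; target position k = 90/100 · 111 = 99.9.
Cumulative frequencies: 11, 38, 58, 73, 81, 111.
Observation 99.9 falls in the class 250 – <275.
L = 250, CF = 81, f = 30, h = 25.
P90 = 250 + ((99.9 − 81)/30)·25 = 250 + 15.75 = 265.75.

265.75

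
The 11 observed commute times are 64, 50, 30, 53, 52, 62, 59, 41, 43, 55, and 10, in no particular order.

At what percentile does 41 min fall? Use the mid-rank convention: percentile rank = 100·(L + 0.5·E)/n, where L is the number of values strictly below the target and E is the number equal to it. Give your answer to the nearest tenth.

22.7

Sorted: 10, 30, 41, 43, 50, 52, 53, 55, 59, 62, 64.
Count below 41: L = 2; count equal: E = 1; n = 11.
Percentile rank = 100·(2 + 0.5·1)/11 = 100·2.5/11 = 22.73.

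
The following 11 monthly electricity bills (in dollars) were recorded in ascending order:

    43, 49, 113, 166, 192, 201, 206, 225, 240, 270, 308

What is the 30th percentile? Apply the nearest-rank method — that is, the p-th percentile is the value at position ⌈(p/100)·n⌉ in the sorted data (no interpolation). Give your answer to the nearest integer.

166

n = 11.
Position = ⌈30/100 · 11⌉ = ⌈3.3⌉ = 4.
The value at rank 4 is 166.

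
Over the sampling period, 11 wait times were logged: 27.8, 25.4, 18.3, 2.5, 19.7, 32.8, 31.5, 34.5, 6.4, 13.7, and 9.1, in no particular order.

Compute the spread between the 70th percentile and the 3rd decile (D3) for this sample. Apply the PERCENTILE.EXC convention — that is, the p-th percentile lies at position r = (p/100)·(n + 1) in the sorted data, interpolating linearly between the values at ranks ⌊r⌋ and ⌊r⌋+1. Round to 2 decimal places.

17.42

Sorted: 2.5, 6.4, 9.1, 13.7, 18.3, 19.7, 25.4, 27.8, 31.5, 32.8, 34.5.
n = 11.
P30: r = 3.6; ranks 3–4 are 9.1, 13.7; interpolating gives 11.86.
P70: r = 8.4; ranks 8–9 are 27.8, 31.5; interpolating gives 29.28.
Difference: 29.28 − 11.86 = 17.42.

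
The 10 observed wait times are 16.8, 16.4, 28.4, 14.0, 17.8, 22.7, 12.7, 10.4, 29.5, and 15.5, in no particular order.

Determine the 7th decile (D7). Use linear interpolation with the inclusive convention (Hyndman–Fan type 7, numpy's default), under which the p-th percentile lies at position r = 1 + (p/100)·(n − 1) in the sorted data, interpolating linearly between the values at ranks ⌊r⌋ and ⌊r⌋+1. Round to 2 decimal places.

19.27

Sorted: 10.4, 12.7, 14.0, 15.5, 16.4, 16.8, 17.8, 22.7, 28.4, 29.5.
n = 10.
r = 1 + (70/100)·(10 − 1) = 1 + 6.3 = 7.3.
Rank 7 is 17.8 and rank 8 is 22.7.
Interpolate: 17.8 + 0.3·(22.7 − 17.8) = 17.8 + 0.3·4.9 = 19.27.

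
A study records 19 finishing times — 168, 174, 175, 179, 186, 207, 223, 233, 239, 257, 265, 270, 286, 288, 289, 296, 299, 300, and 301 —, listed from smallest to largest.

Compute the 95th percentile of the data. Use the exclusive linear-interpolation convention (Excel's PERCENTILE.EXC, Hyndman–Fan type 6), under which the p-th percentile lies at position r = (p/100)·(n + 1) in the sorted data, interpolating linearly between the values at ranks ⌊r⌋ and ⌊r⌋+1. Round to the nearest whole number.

301

n = 19.
r = (95/100)·(19 + 1) = 19.
r is an integer, so P95 is the value at rank 19: 301.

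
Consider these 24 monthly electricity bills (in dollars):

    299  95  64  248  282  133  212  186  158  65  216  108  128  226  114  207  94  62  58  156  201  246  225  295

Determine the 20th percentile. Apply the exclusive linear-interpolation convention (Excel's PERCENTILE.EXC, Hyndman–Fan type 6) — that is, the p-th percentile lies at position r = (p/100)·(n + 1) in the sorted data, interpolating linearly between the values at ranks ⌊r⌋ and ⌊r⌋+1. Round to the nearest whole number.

94

Sorted: 58, 62, 64, 65, 94, 95, 108, 114, 128, 133, 156, 158, 186, 201, 207, 212, 216, 225, 226, 246, 248, 282, 295, 299.
n = 24.
r = (20/100)·(24 + 1) = 5.
r is an integer, so P20 is the value at rank 5: 94.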